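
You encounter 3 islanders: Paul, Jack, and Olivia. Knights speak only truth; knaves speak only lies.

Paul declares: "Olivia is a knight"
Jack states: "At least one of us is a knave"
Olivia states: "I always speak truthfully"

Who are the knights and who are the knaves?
Paul is a knave.
Jack is a knight.
Olivia is a knave.

Verification:
- Paul (knave) says "Olivia is a knight" - this is FALSE (a lie) because Olivia is a knave.
- Jack (knight) says "At least one of us is a knave" - this is TRUE because Paul and Olivia are knaves.
- Olivia (knave) says "I always speak truthfully" - this is FALSE (a lie) because Olivia is a knave.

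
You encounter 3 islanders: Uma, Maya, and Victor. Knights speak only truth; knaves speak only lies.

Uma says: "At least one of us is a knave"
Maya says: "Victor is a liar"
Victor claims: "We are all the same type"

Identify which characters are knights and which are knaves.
Uma is a knight.
Maya is a knight.
Victor is a knave.

Verification:
- Uma (knight) says "At least one of us is a knave" - this is TRUE because Victor is a knave.
- Maya (knight) says "Victor is a liar" - this is TRUE because Victor is a knave.
- Victor (knave) says "We are all the same type" - this is FALSE (a lie) because Uma and Maya are knights and Victor is a knave.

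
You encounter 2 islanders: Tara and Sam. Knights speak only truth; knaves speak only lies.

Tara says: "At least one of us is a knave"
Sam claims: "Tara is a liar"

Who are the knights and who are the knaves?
Tara is a knight.
Sam is a knave.

Verification:
- Tara (knight) says "At least one of us is a knave" - this is TRUE because Sam is a knave.
- Sam (knave) says "Tara is a liar" - this is FALSE (a lie) because Tara is a knight.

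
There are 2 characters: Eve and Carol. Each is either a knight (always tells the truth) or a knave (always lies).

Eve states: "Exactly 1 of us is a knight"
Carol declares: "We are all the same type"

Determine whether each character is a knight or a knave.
Eve is a knight.
Carol is a knave.

Verification:
- Eve (knight) says "Exactly 1 of us is a knight" - this is TRUE because there are 1 knights.
- Carol (knave) says "We are all the same type" - this is FALSE (a lie) because Eve is a knight and Carol is a knave.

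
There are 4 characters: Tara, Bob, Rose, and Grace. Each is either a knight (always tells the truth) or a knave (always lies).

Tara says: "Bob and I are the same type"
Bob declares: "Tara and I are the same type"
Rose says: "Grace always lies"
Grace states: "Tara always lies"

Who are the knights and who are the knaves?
Tara is a knight.
Bob is a knight.
Rose is a knight.
Grace is a knave.

Verification:
- Tara (knight) says "Bob and I are the same type" - this is TRUE because Tara is a knight and Bob is a knight.
- Bob (knight) says "Tara and I are the same type" - this is TRUE because Bob is a knight and Tara is a knight.
- Rose (knight) says "Grace always lies" - this is TRUE because Grace is a knave.
- Grace (knave) says "Tara always lies" - this is FALSE (a lie) because Tara is a knight.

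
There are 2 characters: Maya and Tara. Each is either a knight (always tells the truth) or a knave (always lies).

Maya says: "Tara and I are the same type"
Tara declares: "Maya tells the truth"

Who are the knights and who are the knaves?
Maya is a knight.
Tara is a knight.

Verification:
- Maya (knight) says "Tara and I are the same type" - this is TRUE because Maya is a knight and Tara is a knight.
- Tara (knight) says "Maya tells the truth" - this is TRUE because Maya is a knight.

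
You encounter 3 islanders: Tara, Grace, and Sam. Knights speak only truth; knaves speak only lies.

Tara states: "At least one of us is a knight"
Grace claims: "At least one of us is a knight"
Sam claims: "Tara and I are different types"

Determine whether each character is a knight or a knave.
Tara is a knave.
Grace is a knave.
Sam is a knave.

Verification:
- Tara (knave) says "At least one of us is a knight" - this is FALSE (a lie) because no one is a knight.
- Grace (knave) says "At least one of us is a knight" - this is FALSE (a lie) because no one is a knight.
- Sam (knave) says "Tara and I are different types" - this is FALSE (a lie) because Sam is a knave and Tara is a knave.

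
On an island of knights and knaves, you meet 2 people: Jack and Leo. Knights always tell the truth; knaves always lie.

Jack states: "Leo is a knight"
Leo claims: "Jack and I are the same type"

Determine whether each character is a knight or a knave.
Jack is a knight.
Leo is a knight.

Verification:
- Jack (knight) says "Leo is a knight" - this is TRUE because Leo is a knight.
- Leo (knight) says "Jack and I are the same type" - this is TRUE because Leo is a knight and Jack is a knight.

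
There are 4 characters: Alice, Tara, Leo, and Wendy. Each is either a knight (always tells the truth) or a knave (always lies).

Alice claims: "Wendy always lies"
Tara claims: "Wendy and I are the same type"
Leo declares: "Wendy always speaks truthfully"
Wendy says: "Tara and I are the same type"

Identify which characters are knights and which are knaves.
Alice is a knave.
Tara is a knight.
Leo is a knight.
Wendy is a knight.

Verification:
- Alice (knave) says "Wendy always lies" - this is FALSE (a lie) because Wendy is a knight.
- Tara (knight) says "Wendy and I are the same type" - this is TRUE because Tara is a knight and Wendy is a knight.
- Leo (knight) says "Wendy always speaks truthfully" - this is TRUE because Wendy is a knight.
- Wendy (knight) says "Tara and I are the same type" - this is TRUE because Wendy is a knight and Tara is a knight.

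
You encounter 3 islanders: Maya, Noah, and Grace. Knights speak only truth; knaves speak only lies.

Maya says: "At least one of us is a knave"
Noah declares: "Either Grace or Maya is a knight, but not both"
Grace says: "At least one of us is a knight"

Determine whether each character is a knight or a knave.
Maya is a knight.
Noah is a knave.
Grace is a knight.

Verification:
- Maya (knight) says "At least one of us is a knave" - this is TRUE because Noah is a knave.
- Noah (knave) says "Either Grace or Maya is a knight, but not both" - this is FALSE (a lie) because Grace is a knight and Maya is a knight.
- Grace (knight) says "At least one of us is a knight" - this is TRUE because Maya and Grace are knights.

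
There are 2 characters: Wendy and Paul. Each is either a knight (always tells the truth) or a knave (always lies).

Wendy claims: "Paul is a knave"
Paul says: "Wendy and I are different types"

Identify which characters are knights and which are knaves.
Wendy is a knave.
Paul is a knight.

Verification:
- Wendy (knave) says "Paul is a knave" - this is FALSE (a lie) because Paul is a knight.
- Paul (knight) says "Wendy and I are different types" - this is TRUE because Paul is a knight and Wendy is a knave.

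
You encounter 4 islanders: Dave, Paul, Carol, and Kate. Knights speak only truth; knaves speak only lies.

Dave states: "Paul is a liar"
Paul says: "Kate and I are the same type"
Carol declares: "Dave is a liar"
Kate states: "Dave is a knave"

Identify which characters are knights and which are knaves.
Dave is a knave.
Paul is a knight.
Carol is a knight.
Kate is a knight.

Verification:
- Dave (knave) says "Paul is a liar" - this is FALSE (a lie) because Paul is a knight.
- Paul (knight) says "Kate and I are the same type" - this is TRUE because Paul is a knight and Kate is a knight.
- Carol (knight) says "Dave is a liar" - this is TRUE because Dave is a knave.
- Kate (knight) says "Dave is a knave" - this is TRUE because Dave is a knave.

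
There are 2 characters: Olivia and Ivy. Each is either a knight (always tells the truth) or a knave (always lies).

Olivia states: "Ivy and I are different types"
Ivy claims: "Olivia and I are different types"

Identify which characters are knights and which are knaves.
Olivia is a knave.
Ivy is a knave.

Verification:
- Olivia (knave) says "Ivy and I are different types" - this is FALSE (a lie) because Olivia is a knave and Ivy is a knave.
- Ivy (knave) says "Olivia and I are different types" - this is FALSE (a lie) because Ivy is a knave and Olivia is a knave.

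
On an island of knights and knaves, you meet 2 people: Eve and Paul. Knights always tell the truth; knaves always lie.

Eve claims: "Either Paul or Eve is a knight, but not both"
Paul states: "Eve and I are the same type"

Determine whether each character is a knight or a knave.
Eve is a knight.
Paul is a knave.

Verification:
- Eve (knight) says "Either Paul or Eve is a knight, but not both" - this is TRUE because Paul is a knave and Eve is a knight.
- Paul (knave) says "Eve and I are the same type" - this is FALSE (a lie) because Paul is a knave and Eve is a knight.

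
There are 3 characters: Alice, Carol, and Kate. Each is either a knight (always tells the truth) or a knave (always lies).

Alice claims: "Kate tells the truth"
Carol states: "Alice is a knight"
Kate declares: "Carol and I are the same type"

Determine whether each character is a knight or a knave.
Alice is a knight.
Carol is a knight.
Kate is a knight.

Verification:
- Alice (knight) says "Kate tells the truth" - this is TRUE because Kate is a knight.
- Carol (knight) says "Alice is a knight" - this is TRUE because Alice is a knight.
- Kate (knight) says "Carol and I are the same type" - this is TRUE because Kate is a knight and Carol is a knight.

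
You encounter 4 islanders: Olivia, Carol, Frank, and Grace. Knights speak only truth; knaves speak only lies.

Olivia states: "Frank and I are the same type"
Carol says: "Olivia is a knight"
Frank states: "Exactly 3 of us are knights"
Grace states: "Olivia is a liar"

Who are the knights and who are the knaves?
Olivia is a knight.
Carol is a knight.
Frank is a knight.
Grace is a knave.

Verification:
- Olivia (knight) says "Frank and I are the same type" - this is TRUE because Olivia is a knight and Frank is a knight.
- Carol (knight) says "Olivia is a knight" - this is TRUE because Olivia is a knight.
- Frank (knight) says "Exactly 3 of us are knights" - this is TRUE because there are 3 knights.
- Grace (knave) says "Olivia is a liar" - this is FALSE (a lie) because Olivia is a knight.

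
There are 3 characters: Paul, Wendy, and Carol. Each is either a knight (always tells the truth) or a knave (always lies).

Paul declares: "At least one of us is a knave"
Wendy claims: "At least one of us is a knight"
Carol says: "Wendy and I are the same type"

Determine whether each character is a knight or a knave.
Paul is a knight.
Wendy is a knight.
Carol is a knave.

Verification:
- Paul (knight) says "At least one of us is a knave" - this is TRUE because Carol is a knave.
- Wendy (knight) says "At least one of us is a knight" - this is TRUE because Paul and Wendy are knights.
- Carol (knave) says "Wendy and I are the same type" - this is FALSE (a lie) because Carol is a knave and Wendy is a knight.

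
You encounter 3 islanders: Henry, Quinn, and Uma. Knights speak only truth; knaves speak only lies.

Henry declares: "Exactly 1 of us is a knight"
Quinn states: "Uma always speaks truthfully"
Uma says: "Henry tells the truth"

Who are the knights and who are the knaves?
Henry is a knave.
Quinn is a knave.
Uma is a knave.

Verification:
- Henry (knave) says "Exactly 1 of us is a knight" - this is FALSE (a lie) because there are 0 knights.
- Quinn (knave) says "Uma always speaks truthfully" - this is FALSE (a lie) because Uma is a knave.
- Uma (knave) says "Henry tells the truth" - this is FALSE (a lie) because Henry is a knave.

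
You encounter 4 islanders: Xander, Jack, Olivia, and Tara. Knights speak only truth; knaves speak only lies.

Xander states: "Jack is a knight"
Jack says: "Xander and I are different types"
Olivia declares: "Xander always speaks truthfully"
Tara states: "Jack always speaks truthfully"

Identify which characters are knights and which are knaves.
Xander is a knave.
Jack is a knave.
Olivia is a knave.
Tara is a knave.

Verification:
- Xander (knave) says "Jack is a knight" - this is FALSE (a lie) because Jack is a knave.
- Jack (knave) says "Xander and I are different types" - this is FALSE (a lie) because Jack is a knave and Xander is a knave.
- Olivia (knave) says "Xander always speaks truthfully" - this is FALSE (a lie) because Xander is a knave.
- Tara (knave) says "Jack always speaks truthfully" - this is FALSE (a lie) because Jack is a knave.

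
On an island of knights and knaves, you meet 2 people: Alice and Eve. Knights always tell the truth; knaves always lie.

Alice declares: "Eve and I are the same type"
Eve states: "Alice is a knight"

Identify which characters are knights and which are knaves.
Alice is a knight.
Eve is a knight.

Verification:
- Alice (knight) says "Eve and I are the same type" - this is TRUE because Alice is a knight and Eve is a knight.
- Eve (knight) says "Alice is a knight" - this is TRUE because Alice is a knight.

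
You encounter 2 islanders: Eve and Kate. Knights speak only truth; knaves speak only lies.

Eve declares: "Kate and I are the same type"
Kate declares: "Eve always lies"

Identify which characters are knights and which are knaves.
Eve is a knave.
Kate is a knight.

Verification:
- Eve (knave) says "Kate and I are the same type" - this is FALSE (a lie) because Eve is a knave and Kate is a knight.
- Kate (knight) says "Eve always lies" - this is TRUE because Eve is a knave.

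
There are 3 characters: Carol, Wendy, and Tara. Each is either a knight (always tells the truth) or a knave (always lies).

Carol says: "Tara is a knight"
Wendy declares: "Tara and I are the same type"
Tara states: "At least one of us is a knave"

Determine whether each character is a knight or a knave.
Carol is a knight.
Wendy is a knave.
Tara is a knight.

Verification:
- Carol (knight) says "Tara is a knight" - this is TRUE because Tara is a knight.
- Wendy (knave) says "Tara and I are the same type" - this is FALSE (a lie) because Wendy is a knave and Tara is a knight.
- Tara (knight) says "At least one of us is a knave" - this is TRUE because Wendy is a knave.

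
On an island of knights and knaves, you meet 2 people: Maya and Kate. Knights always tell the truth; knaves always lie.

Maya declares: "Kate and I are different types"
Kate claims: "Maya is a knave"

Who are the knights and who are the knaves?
Maya is a knight.
Kate is a knave.

Verification:
- Maya (knight) says "Kate and I are different types" - this is TRUE because Maya is a knight and Kate is a knave.
- Kate (knave) says "Maya is a knave" - this is FALSE (a lie) because Maya is a knight.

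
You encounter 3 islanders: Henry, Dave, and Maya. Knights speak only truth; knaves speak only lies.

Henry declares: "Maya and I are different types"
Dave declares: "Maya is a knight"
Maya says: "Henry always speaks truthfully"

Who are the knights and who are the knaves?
Henry is a knave.
Dave is a knave.
Maya is a knave.

Verification:
- Henry (knave) says "Maya and I are different types" - this is FALSE (a lie) because Henry is a knave and Maya is a knave.
- Dave (knave) says "Maya is a knight" - this is FALSE (a lie) because Maya is a knave.
- Maya (knave) says "Henry always speaks truthfully" - this is FALSE (a lie) because Henry is a knave.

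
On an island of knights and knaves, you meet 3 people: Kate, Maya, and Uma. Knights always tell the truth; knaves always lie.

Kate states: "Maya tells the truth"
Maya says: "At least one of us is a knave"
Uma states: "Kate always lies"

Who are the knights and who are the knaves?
Kate is a knight.
Maya is a knight.
Uma is a knave.

Verification:
- Kate (knight) says "Maya tells the truth" - this is TRUE because Maya is a knight.
- Maya (knight) says "At least one of us is a knave" - this is TRUE because Uma is a knave.
- Uma (knave) says "Kate always lies" - this is FALSE (a lie) because Kate is a knight.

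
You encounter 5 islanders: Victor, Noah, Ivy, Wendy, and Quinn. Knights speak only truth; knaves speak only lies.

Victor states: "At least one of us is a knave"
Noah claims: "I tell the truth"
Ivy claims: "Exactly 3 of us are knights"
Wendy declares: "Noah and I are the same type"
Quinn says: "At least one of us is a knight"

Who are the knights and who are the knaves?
Victor is a knight.
Noah is a knight.
Ivy is a knave.
Wendy is a knight.
Quinn is a knight.

Verification:
- Victor (knight) says "At least one of us is a knave" - this is TRUE because Ivy is a knave.
- Noah (knight) says "I tell the truth" - this is TRUE because Noah is a knight.
- Ivy (knave) says "Exactly 3 of us are knights" - this is FALSE (a lie) because there are 4 knights.
- Wendy (knight) says "Noah and I are the same type" - this is TRUE because Wendy is a knight and Noah is a knight.
- Quinn (knight) says "At least one of us is a knight" - this is TRUE because Victor, Noah, Wendy, and Quinn are knights.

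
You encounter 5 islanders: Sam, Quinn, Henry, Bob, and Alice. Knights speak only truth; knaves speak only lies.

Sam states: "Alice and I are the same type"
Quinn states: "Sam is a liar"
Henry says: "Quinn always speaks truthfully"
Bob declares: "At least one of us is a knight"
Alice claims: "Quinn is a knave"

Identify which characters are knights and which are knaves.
Sam is a knight.
Quinn is a knave.
Henry is a knave.
Bob is a knight.
Alice is a knight.

Verification:
- Sam (knight) says "Alice and I are the same type" - this is TRUE because Sam is a knight and Alice is a knight.
- Quinn (knave) says "Sam is a liar" - this is FALSE (a lie) because Sam is a knight.
- Henry (knave) says "Quinn always speaks truthfully" - this is FALSE (a lie) because Quinn is a knave.
- Bob (knight) says "At least one of us is a knight" - this is TRUE because Sam, Bob, and Alice are knights.
- Alice (knight) says "Quinn is a knave" - this is TRUE because Quinn is a knave.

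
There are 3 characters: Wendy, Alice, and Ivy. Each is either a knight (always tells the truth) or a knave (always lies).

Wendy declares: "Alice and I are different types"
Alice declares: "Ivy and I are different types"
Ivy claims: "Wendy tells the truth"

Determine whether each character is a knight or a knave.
Wendy is a knave.
Alice is a knave.
Ivy is a knave.

Verification:
- Wendy (knave) says "Alice and I are different types" - this is FALSE (a lie) because Wendy is a knave and Alice is a knave.
- Alice (knave) says "Ivy and I are different types" - this is FALSE (a lie) because Alice is a knave and Ivy is a knave.
- Ivy (knave) says "Wendy tells the truth" - this is FALSE (a lie) because Wendy is a knave.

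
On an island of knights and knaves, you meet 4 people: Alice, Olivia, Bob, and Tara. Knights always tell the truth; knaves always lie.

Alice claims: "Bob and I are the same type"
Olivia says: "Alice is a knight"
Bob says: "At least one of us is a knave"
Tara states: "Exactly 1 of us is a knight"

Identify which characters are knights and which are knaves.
Alice is a knight.
Olivia is a knight.
Bob is a knight.
Tara is a knave.

Verification:
- Alice (knight) says "Bob and I are the same type" - this is TRUE because Alice is a knight and Bob is a knight.
- Olivia (knight) says "Alice is a knight" - this is TRUE because Alice is a knight.
- Bob (knight) says "At least one of us is a knave" - this is TRUE because Tara is a knave.
- Tara (knave) says "Exactly 1 of us is a knight" - this is FALSE (a lie) because there are 3 knights.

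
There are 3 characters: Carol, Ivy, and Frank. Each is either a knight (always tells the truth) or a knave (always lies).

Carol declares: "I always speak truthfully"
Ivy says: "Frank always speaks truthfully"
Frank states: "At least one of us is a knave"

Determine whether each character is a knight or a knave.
Carol is a knave.
Ivy is a knight.
Frank is a knight.

Verification:
- Carol (knave) says "I always speak truthfully" - this is FALSE (a lie) because Carol is a knave.
- Ivy (knight) says "Frank always speaks truthfully" - this is TRUE because Frank is a knight.
- Frank (knight) says "At least one of us is a knave" - this is TRUE because Carol is a knave.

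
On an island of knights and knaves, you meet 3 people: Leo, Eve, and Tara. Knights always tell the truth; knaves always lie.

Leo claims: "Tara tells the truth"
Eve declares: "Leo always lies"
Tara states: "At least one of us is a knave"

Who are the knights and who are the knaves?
Leo is a knight.
Eve is a knave.
Tara is a knight.

Verification:
- Leo (knight) says "Tara tells the truth" - this is TRUE because Tara is a knight.
- Eve (knave) says "Leo always lies" - this is FALSE (a lie) because Leo is a knight.
- Tara (knight) says "At least one of us is a knave" - this is TRUE because Eve is a knave.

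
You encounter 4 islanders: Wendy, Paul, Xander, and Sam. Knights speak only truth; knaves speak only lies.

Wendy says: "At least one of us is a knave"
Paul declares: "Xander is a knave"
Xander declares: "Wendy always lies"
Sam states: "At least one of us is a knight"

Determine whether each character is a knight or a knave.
Wendy is a knight.
Paul is a knight.
Xander is a knave.
Sam is a knight.

Verification:
- Wendy (knight) says "At least one of us is a knave" - this is TRUE because Xander is a knave.
- Paul (knight) says "Xander is a knave" - this is TRUE because Xander is a knave.
- Xander (knave) says "Wendy always lies" - this is FALSE (a lie) because Wendy is a knight.
- Sam (knight) says "At least one of us is a knight" - this is TRUE because Wendy, Paul, and Sam are knights.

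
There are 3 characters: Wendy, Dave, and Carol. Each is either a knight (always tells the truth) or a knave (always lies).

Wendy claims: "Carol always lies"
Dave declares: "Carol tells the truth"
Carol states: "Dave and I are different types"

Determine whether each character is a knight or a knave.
Wendy is a knight.
Dave is a knave.
Carol is a knave.

Verification:
- Wendy (knight) says "Carol always lies" - this is TRUE because Carol is a knave.
- Dave (knave) says "Carol tells the truth" - this is FALSE (a lie) because Carol is a knave.
- Carol (knave) says "Dave and I are different types" - this is FALSE (a lie) because Carol is a knave and Dave is a knave.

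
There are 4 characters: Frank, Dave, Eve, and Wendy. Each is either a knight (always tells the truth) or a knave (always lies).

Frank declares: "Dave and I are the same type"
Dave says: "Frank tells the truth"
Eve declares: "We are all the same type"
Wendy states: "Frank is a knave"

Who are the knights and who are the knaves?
Frank is a knight.
Dave is a knight.
Eve is a knave.
Wendy is a knave.

Verification:
- Frank (knight) says "Dave and I are the same type" - this is TRUE because Frank is a knight and Dave is a knight.
- Dave (knight) says "Frank tells the truth" - this is TRUE because Frank is a knight.
- Eve (knave) says "We are all the same type" - this is FALSE (a lie) because Frank and Dave are knights and Eve and Wendy are knaves.
- Wendy (knave) says "Frank is a knave" - this is FALSE (a lie) because Frank is a knight.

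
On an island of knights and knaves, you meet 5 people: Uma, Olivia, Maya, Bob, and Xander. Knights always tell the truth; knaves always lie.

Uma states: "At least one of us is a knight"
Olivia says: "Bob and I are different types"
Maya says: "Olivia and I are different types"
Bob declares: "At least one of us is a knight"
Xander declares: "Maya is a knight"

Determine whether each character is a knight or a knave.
Uma is a knave.
Olivia is a knave.
Maya is a knave.
Bob is a knave.
Xander is a knave.

Verification:
- Uma (knave) says "At least one of us is a knight" - this is FALSE (a lie) because no one is a knight.
- Olivia (knave) says "Bob and I are different types" - this is FALSE (a lie) because Olivia is a knave and Bob is a knave.
- Maya (knave) says "Olivia and I are different types" - this is FALSE (a lie) because Maya is a knave and Olivia is a knave.
- Bob (knave) says "At least one of us is a knight" - this is FALSE (a lie) because no one is a knight.
- Xander (knave) says "Maya is a knight" - this is FALSE (a lie) because Maya is a knave.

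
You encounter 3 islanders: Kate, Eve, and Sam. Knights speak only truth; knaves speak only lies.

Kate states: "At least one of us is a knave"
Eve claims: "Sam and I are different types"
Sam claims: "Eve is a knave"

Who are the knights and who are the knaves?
Kate is a knight.
Eve is a knight.
Sam is a knave.

Verification:
- Kate (knight) says "At least one of us is a knave" - this is TRUE because Sam is a knave.
- Eve (knight) says "Sam and I are different types" - this is TRUE because Eve is a knight and Sam is a knave.
- Sam (knave) says "Eve is a knave" - this is FALSE (a lie) because Eve is a knight.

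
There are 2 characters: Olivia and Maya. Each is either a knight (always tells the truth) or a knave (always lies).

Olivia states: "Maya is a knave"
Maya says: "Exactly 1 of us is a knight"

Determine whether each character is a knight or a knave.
Olivia is a knave.
Maya is a knight.

Verification:
- Olivia (knave) says "Maya is a knave" - this is FALSE (a lie) because Maya is a knight.
- Maya (knight) says "Exactly 1 of us is a knight" - this is TRUE because there are 1 knights.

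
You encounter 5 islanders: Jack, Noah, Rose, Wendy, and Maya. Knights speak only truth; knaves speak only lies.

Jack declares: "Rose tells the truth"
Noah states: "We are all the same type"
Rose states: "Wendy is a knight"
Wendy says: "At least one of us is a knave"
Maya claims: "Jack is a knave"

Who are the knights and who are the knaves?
Jack is a knight.
Noah is a knave.
Rose is a knight.
Wendy is a knight.
Maya is a knave.

Verification:
- Jack (knight) says "Rose tells the truth" - this is TRUE because Rose is a knight.
- Noah (knave) says "We are all the same type" - this is FALSE (a lie) because Jack, Rose, and Wendy are knights and Noah and Maya are knaves.
- Rose (knight) says "Wendy is a knight" - this is TRUE because Wendy is a knight.
- Wendy (knight) says "At least one of us is a knave" - this is TRUE because Noah and Maya are knaves.
- Maya (knave) says "Jack is a knave" - this is FALSE (a lie) because Jack is a knight.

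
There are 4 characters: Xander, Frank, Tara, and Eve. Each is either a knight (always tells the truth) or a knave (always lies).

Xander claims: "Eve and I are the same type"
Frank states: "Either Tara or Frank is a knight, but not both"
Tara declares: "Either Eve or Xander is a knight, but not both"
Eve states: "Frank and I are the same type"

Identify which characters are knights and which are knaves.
Xander is a knight.
Frank is a knight.
Tara is a knave.
Eve is a knight.

Verification:
- Xander (knight) says "Eve and I are the same type" - this is TRUE because Xander is a knight and Eve is a knight.
- Frank (knight) says "Either Tara or Frank is a knight, but not both" - this is TRUE because Tara is a knave and Frank is a knight.
- Tara (knave) says "Either Eve or Xander is a knight, but not both" - this is FALSE (a lie) because Eve is a knight and Xander is a knight.
- Eve (knight) says "Frank and I are the same type" - this is TRUE because Eve is a knight and Frank is a knight.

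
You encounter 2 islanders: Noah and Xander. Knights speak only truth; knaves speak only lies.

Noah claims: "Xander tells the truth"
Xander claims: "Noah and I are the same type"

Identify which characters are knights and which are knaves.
Noah is a knight.
Xander is a knight.

Verification:
- Noah (knight) says "Xander tells the truth" - this is TRUE because Xander is a knight.
- Xander (knight) says "Noah and I are the same type" - this is TRUE because Xander is a knight and Noah is a knight.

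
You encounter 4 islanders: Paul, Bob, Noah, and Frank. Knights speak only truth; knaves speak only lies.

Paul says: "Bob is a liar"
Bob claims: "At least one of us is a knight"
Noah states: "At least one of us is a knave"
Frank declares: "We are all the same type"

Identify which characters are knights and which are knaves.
Paul is a knave.
Bob is a knight.
Noah is a knight.
Frank is a knave.

Verification:
- Paul (knave) says "Bob is a liar" - this is FALSE (a lie) because Bob is a knight.
- Bob (knight) says "At least one of us is a knight" - this is TRUE because Bob and Noah are knights.
- Noah (knight) says "At least one of us is a knave" - this is TRUE because Paul and Frank are knaves.
- Frank (knave) says "We are all the same type" - this is FALSE (a lie) because Bob and Noah are knights and Paul and Frank are knaves.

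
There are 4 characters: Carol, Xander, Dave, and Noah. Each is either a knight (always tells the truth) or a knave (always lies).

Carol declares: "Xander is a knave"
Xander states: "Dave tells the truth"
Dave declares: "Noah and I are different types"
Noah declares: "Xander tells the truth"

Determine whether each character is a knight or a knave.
Carol is a knight.
Xander is a knave.
Dave is a knave.
Noah is a knave.

Verification:
- Carol (knight) says "Xander is a knave" - this is TRUE because Xander is a knave.
- Xander (knave) says "Dave tells the truth" - this is FALSE (a lie) because Dave is a knave.
- Dave (knave) says "Noah and I are different types" - this is FALSE (a lie) because Dave is a knave and Noah is a knave.
- Noah (knave) says "Xander tells the truth" - this is FALSE (a lie) because Xander is a knave.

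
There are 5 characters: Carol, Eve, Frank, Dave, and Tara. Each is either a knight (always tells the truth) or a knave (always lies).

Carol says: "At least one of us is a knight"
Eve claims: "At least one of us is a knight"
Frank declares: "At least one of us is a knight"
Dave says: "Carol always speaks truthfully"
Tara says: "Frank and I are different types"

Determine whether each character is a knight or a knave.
Carol is a knave.
Eve is a knave.
Frank is a knave.
Dave is a knave.
Tara is a knave.

Verification:
- Carol (knave) says "At least one of us is a knight" - this is FALSE (a lie) because no one is a knight.
- Eve (knave) says "At least one of us is a knight" - this is FALSE (a lie) because no one is a knight.
- Frank (knave) says "At least one of us is a knight" - this is FALSE (a lie) because no one is a knight.
- Dave (knave) says "Carol always speaks truthfully" - this is FALSE (a lie) because Carol is a knave.
- Tara (knave) says "Frank and I are different types" - this is FALSE (a lie) because Tara is a knave and Frank is a knave.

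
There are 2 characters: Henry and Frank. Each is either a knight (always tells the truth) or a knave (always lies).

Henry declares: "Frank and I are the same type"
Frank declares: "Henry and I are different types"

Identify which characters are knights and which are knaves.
Henry is a knave.
Frank is a knight.

Verification:
- Henry (knave) says "Frank and I are the same type" - this is FALSE (a lie) because Henry is a knave and Frank is a knight.
- Frank (knight) says "Henry and I are different types" - this is TRUE because Frank is a knight and Henry is a knave.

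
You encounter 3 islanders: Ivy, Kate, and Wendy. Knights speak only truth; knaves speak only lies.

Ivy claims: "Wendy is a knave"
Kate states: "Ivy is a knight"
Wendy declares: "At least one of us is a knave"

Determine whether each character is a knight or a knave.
Ivy is a knave.
Kate is a knave.
Wendy is a knight.

Verification:
- Ivy (knave) says "Wendy is a knave" - this is FALSE (a lie) because Wendy is a knight.
- Kate (knave) says "Ivy is a knight" - this is FALSE (a lie) because Ivy is a knave.
- Wendy (knight) says "At least one of us is a knave" - this is TRUE because Ivy and Kate are knaves.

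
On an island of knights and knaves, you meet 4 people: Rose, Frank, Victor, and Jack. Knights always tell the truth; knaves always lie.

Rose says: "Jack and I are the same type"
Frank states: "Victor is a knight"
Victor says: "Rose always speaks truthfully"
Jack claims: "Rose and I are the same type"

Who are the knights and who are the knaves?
Rose is a knight.
Frank is a knight.
Victor is a knight.
Jack is a knight.

Verification:
- Rose (knight) says "Jack and I are the same type" - this is TRUE because Rose is a knight and Jack is a knight.
- Frank (knight) says "Victor is a knight" - this is TRUE because Victor is a knight.
- Victor (knight) says "Rose always speaks truthfully" - this is TRUE because Rose is a knight.
- Jack (knight) says "Rose and I are the same type" - this is TRUE because Jack is a knight and Rose is a knight.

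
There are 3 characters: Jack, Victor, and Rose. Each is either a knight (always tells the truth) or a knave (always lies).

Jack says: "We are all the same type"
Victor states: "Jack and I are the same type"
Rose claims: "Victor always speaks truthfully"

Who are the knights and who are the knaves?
Jack is a knight.
Victor is a knight.
Rose is a knight.

Verification:
- Jack (knight) says "We are all the same type" - this is TRUE because Jack, Victor, and Rose are knights.
- Victor (knight) says "Jack and I are the same type" - this is TRUE because Victor is a knight and Jack is a knight.
- Rose (knight) says "Victor always speaks truthfully" - this is TRUE because Victor is a knight.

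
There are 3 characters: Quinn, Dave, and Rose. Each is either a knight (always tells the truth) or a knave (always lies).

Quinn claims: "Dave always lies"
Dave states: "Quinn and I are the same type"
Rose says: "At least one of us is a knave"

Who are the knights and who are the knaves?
Quinn is a knight.
Dave is a knave.
Rose is a knight.

Verification:
- Quinn (knight) says "Dave always lies" - this is TRUE because Dave is a knave.
- Dave (knave) says "Quinn and I are the same type" - this is FALSE (a lie) because Dave is a knave and Quinn is a knight.
- Rose (knight) says "At least one of us is a knave" - this is TRUE because Dave is a knave.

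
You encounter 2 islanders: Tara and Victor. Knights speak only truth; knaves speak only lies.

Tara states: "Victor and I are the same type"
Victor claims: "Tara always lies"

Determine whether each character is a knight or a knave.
Tara is a knave.
Victor is a knight.

Verification:
- Tara (knave) says "Victor and I are the same type" - this is FALSE (a lie) because Tara is a knave and Victor is a knight.
- Victor (knight) says "Tara always lies" - this is TRUE because Tara is a knave.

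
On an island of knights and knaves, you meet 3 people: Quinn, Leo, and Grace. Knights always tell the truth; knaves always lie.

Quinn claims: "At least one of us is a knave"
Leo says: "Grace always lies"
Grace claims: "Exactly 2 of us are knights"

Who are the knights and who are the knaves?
Quinn is a knight.
Leo is a knave.
Grace is a knight.

Verification:
- Quinn (knight) says "At least one of us is a knave" - this is TRUE because Leo is a knave.
- Leo (knave) says "Grace always lies" - this is FALSE (a lie) because Grace is a knight.
- Grace (knight) says "Exactly 2 of us are knights" - this is TRUE because there are 2 knights.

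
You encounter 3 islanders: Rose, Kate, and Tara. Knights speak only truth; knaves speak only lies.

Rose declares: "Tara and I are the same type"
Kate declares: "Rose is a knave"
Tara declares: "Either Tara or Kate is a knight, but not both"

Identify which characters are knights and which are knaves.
Rose is a knight.
Kate is a knave.
Tara is a knight.

Verification:
- Rose (knight) says "Tara and I are the same type" - this is TRUE because Rose is a knight and Tara is a knight.
- Kate (knave) says "Rose is a knave" - this is FALSE (a lie) because Rose is a knight.
- Tara (knight) says "Either Tara or Kate is a knight, but not both" - this is TRUE because Tara is a knight and Kate is a knave.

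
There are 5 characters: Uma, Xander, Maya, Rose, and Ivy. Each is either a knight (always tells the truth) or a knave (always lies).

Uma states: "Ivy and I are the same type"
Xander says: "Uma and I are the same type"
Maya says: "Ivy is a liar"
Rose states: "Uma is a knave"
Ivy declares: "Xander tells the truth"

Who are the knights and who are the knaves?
Uma is a knight.
Xander is a knight.
Maya is a knave.
Rose is a knave.
Ivy is a knight.

Verification:
- Uma (knight) says "Ivy and I are the same type" - this is TRUE because Uma is a knight and Ivy is a knight.
- Xander (knight) says "Uma and I are the same type" - this is TRUE because Xander is a knight and Uma is a knight.
- Maya (knave) says "Ivy is a liar" - this is FALSE (a lie) because Ivy is a knight.
- Rose (knave) says "Uma is a knave" - this is FALSE (a lie) because Uma is a knight.
- Ivy (knight) says "Xander tells the truth" - this is TRUE because Xander is a knight.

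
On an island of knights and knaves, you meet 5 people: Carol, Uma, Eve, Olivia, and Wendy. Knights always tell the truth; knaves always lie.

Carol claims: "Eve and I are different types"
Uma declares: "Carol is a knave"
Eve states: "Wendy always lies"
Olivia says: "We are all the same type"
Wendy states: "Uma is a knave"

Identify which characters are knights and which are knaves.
Carol is a knight.
Uma is a knave.
Eve is a knave.
Olivia is a knave.
Wendy is a knight.

Verification:
- Carol (knight) says "Eve and I are different types" - this is TRUE because Carol is a knight and Eve is a knave.
- Uma (knave) says "Carol is a knave" - this is FALSE (a lie) because Carol is a knight.
- Eve (knave) says "Wendy always lies" - this is FALSE (a lie) because Wendy is a knight.
- Olivia (knave) says "We are all the same type" - this is FALSE (a lie) because Carol and Wendy are knights and Uma, Eve, and Olivia are knaves.
- Wendy (knight) says "Uma is a knave" - this is TRUE because Uma is a knave.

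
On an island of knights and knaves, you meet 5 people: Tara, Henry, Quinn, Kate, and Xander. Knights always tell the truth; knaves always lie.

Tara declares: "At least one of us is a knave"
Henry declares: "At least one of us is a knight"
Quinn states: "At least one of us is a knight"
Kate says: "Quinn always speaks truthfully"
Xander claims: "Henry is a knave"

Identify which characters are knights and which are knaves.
Tara is a knight.
Henry is a knight.
Quinn is a knight.
Kate is a knight.
Xander is a knave.

Verification:
- Tara (knight) says "At least one of us is a knave" - this is TRUE because Xander is a knave.
- Henry (knight) says "At least one of us is a knight" - this is TRUE because Tara, Henry, Quinn, and Kate are knights.
- Quinn (knight) says "At least one of us is a knight" - this is TRUE because Tara, Henry, Quinn, and Kate are knights.
- Kate (knight) says "Quinn always speaks truthfully" - this is TRUE because Quinn is a knight.
- Xander (knave) says "Henry is a knave" - this is FALSE (a lie) because Henry is a knight.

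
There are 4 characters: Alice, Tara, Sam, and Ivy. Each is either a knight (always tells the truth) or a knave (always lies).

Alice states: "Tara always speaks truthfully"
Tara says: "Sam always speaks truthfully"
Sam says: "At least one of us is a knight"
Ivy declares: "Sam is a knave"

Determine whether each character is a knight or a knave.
Alice is a knight.
Tara is a knight.
Sam is a knight.
Ivy is a knave.

Verification:
- Alice (knight) says "Tara always speaks truthfully" - this is TRUE because Tara is a knight.
- Tara (knight) says "Sam always speaks truthfully" - this is TRUE because Sam is a knight.
- Sam (knight) says "At least one of us is a knight" - this is TRUE because Alice, Tara, and Sam are knights.
- Ivy (knave) says "Sam is a knave" - this is FALSE (a lie) because Sam is a knight.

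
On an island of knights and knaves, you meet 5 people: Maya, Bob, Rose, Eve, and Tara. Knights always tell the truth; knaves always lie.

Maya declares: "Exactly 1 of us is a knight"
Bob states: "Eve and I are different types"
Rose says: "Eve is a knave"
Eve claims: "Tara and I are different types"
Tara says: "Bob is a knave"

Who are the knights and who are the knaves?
Maya is a knave.
Bob is a knight.
Rose is a knight.
Eve is a knave.
Tara is a knave.

Verification:
- Maya (knave) says "Exactly 1 of us is a knight" - this is FALSE (a lie) because there are 2 knights.
- Bob (knight) says "Eve and I are different types" - this is TRUE because Bob is a knight and Eve is a knave.
- Rose (knight) says "Eve is a knave" - this is TRUE because Eve is a knave.
- Eve (knave) says "Tara and I are different types" - this is FALSE (a lie) because Eve is a knave and Tara is a knave.
- Tara (knave) says "Bob is a knave" - this is FALSE (a lie) because Bob is a knight.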